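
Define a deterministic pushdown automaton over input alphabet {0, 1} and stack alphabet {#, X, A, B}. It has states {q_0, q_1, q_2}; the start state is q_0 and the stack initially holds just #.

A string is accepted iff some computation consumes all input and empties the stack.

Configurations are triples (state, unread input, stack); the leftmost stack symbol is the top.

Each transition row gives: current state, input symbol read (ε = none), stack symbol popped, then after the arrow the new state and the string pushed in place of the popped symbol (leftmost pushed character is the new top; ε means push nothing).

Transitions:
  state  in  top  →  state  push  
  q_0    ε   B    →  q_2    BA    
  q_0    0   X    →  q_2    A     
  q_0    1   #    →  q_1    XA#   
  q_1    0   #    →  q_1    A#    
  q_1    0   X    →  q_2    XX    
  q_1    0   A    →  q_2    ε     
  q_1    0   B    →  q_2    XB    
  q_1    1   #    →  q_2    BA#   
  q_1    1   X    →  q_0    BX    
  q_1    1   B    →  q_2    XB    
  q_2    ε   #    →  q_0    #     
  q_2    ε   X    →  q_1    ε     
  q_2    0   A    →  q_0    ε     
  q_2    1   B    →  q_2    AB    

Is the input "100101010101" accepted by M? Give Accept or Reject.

(q_0, 100101010101, #)
  read 1, top #: go to q_1, push XA# → (q_1, 00101010101, XA#)
  read 0, top X: go to q_2, push XX → (q_2, 0101010101, XXA#)
  ε-move, top X: go to q_1, push ε → (q_1, 0101010101, XA#)
  read 0, top X: go to q_2, push XX → (q_2, 101010101, XXA#)
  ε-move, top X: go to q_1, push ε → (q_1, 101010101, XA#)
  read 1, top X: go to q_0, push BX → (q_0, 01010101, BXA#)
  ε-move, top B: go to q_2, push BA → (q_2, 01010101, BAXA#)
No transition applies at (q_2, 01010101, BAXA#); input not fully consumed.

Reject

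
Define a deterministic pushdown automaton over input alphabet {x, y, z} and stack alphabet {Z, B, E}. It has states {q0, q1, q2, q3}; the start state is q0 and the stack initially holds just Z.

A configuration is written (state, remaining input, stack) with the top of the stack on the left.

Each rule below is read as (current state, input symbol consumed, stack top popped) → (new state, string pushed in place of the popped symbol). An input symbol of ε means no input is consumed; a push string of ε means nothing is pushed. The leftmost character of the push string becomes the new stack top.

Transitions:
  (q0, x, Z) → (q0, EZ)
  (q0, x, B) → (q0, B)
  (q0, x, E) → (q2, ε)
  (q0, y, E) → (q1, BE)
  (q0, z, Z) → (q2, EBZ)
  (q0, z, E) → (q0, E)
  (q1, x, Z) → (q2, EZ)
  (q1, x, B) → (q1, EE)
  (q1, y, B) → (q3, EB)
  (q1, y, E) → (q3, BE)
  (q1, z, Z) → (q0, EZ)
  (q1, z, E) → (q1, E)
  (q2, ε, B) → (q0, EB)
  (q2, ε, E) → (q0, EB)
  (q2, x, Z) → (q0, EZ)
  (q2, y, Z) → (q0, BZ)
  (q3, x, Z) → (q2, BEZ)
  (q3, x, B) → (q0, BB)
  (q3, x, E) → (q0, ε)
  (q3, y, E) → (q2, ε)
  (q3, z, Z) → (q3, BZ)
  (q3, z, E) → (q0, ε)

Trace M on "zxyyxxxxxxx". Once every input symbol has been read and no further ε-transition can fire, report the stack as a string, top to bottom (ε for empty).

(q0, zxyyxxxxxxx, Z)
  read z, top Z: go to q2, push EBZ → (q2, xyyxxxxxxx, EBZ)
  ε-move, top E: go to q0, push EB → (q0, xyyxxxxxxx, EBBZ)
  read x, top E: go to q2, push ε → (q2, yyxxxxxxx, BBZ)
  ε-move, top B: go to q0, push EB → (q0, yyxxxxxxx, EBBZ)
  read y, top E: go to q1, push BE → (q1, yxxxxxxx, BEBBZ)
  read y, top B: go to q3, push EB → (q3, xxxxxxx, EBEBBZ)
  read x, top E: go to q0, push ε → (q0, xxxxxx, BEBBZ)
  read x, top B: go to q0, push B → (q0, xxxxx, BEBBZ)
  read x, top B: go to q0, push B → (q0, xxxx, BEBBZ)
  read x, top B: go to q0, push B → (q0, xxx, BEBBZ)
  read x, top B: go to q0, push B → (q0, xx, BEBBZ)
  read x, top B: go to q0, push B → (q0, x, BEBBZ)
  read x, top B: go to q0, push B → (q0, ε, BEBBZ)
All input consumed in state q0 with stack BEBBZ.

BEBBZ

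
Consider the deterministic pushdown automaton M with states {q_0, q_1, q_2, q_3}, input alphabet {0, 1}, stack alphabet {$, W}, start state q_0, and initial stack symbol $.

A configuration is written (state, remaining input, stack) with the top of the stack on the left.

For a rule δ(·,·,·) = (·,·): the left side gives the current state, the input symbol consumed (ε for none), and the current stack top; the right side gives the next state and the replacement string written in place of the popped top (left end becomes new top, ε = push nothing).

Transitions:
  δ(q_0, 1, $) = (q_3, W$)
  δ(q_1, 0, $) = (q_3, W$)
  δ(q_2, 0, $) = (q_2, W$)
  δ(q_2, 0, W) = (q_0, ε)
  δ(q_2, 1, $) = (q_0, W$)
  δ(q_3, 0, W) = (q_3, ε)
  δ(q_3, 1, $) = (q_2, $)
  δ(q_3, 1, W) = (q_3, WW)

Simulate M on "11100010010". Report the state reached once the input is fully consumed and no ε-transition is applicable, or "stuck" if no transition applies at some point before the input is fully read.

(q_0, 11100010010, $) ⊢ (q_3, 1100010010, W$) ⊢ (q_3, 100010010, WW$) ⊢ (q_3, 00010010, WWW$) ⊢ (q_3, 0010010, WW$) ⊢ (q_3, 010010, W$) ⊢ (q_3, 10010, $) ⊢ (q_2, 0010, $) ⊢ (q_2, 010, W$) ⊢ (q_0, 10, $) ⊢ (q_3, 0, W$) ⊢ (q_3, ε, $)
All input consumed; M is in state q_3.

q_3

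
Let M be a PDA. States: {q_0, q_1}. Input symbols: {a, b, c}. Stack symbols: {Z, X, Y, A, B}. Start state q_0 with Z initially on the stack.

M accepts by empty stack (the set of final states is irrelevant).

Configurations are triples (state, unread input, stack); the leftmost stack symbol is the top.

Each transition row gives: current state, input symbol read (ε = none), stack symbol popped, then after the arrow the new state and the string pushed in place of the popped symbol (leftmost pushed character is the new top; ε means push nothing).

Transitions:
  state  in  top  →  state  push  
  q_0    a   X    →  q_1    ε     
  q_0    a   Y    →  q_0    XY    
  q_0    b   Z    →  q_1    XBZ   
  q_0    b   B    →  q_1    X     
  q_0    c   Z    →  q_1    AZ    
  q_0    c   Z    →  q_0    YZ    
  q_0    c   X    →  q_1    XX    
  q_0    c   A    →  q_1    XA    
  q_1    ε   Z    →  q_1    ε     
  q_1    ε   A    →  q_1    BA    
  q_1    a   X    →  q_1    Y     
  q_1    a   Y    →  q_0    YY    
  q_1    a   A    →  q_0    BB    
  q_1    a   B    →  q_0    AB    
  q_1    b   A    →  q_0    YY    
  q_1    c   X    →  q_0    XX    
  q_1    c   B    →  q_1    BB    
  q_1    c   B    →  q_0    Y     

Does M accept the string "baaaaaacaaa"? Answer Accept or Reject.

Reject

No computation consumes all input and empties the stack.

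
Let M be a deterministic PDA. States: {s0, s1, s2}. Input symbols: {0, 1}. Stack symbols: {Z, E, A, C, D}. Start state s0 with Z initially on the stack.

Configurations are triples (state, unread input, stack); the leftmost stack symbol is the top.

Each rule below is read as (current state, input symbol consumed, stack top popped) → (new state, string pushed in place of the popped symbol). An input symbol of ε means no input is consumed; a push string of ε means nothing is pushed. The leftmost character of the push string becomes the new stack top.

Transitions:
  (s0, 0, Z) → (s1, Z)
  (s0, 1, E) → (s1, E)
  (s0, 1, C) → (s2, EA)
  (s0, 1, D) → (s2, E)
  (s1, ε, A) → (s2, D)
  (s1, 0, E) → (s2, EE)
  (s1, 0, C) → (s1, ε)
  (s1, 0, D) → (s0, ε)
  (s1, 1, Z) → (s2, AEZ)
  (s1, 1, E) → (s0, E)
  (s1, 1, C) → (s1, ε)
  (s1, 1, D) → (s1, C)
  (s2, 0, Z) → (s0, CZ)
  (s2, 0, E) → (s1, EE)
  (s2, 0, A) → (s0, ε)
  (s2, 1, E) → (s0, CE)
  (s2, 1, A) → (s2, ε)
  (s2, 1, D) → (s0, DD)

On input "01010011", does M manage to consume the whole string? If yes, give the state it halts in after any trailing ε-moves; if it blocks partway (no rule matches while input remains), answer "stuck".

s1

(s0, 01010011, Z) ⊢ (s1, 1010011, Z) ⊢ (s2, 010011, AEZ) ⊢ (s0, 10011, EZ) ⊢ (s1, 0011, EZ) ⊢ (s2, 011, EEZ) ⊢ (s1, 11, EEEZ) ⊢ (s0, 1, EEEZ) ⊢ (s1, ε, EEEZ)
All input consumed; M is in state s1.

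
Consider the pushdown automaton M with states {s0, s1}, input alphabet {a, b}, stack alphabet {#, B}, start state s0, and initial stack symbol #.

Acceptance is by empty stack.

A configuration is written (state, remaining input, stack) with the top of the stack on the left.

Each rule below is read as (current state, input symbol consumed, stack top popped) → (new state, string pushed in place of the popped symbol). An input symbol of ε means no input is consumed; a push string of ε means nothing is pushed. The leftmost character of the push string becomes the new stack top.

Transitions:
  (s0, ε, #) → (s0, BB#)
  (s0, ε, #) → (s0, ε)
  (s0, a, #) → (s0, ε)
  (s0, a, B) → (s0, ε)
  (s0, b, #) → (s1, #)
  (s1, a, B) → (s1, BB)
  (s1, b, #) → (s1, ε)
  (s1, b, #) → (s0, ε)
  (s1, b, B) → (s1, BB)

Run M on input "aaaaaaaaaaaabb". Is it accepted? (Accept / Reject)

One accepting computation: (s0, aaaaaaaaaaaabb, #) ⊢ (s0, aaaaaaaaaaaabb, BB#) ⊢ (s0, aaaaaaaaaaabb, B#) ⊢ (s0, aaaaaaaaaabb, #) ⊢ (s0, aaaaaaaaaabb, BB#) ⊢ (s0, aaaaaaaaabb, B#) ⊢ (s0, aaaaaaaabb, #) ⊢ (s0, aaaaaaaabb, BB#) ⊢ (s0, aaaaaaabb, B#) ⊢ (s0, aaaaaabb, #) ⊢ (s0, aaaaaabb, BB#) ⊢ (s0, aaaaabb, B#) ⊢ (s0, aaaabb, #) ⊢ (s0, aaaabb, BB#) ⊢ (s0, aaabb, B#) ⊢ (s0, aabb, #) ⊢ (s0, aabb, BB#) ⊢ (s0, abb, B#) ⊢ (s0, bb, #) ⊢ (s1, b, #) ⊢ (s1, ε, ε)
All input consumed and the stack is empty.

Accept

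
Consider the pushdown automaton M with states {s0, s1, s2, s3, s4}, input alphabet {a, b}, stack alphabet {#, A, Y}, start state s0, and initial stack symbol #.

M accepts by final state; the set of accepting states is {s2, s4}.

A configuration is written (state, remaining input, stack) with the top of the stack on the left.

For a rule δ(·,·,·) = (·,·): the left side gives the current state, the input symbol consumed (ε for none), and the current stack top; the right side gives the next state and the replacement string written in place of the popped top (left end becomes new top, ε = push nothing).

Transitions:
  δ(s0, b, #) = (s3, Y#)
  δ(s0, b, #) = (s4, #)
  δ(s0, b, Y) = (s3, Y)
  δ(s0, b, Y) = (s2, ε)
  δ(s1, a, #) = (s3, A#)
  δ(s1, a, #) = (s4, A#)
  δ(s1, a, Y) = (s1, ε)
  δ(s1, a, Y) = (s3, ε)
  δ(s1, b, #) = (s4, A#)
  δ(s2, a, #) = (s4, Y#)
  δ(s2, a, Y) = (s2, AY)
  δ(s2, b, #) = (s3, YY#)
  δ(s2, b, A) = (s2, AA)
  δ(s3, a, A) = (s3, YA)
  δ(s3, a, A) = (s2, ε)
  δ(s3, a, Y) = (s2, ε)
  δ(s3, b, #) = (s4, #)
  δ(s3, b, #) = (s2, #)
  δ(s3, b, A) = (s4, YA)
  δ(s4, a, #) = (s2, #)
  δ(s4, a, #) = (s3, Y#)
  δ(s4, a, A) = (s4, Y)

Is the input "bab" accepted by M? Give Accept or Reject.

Reject

No computation consumes all input and reaches a final state.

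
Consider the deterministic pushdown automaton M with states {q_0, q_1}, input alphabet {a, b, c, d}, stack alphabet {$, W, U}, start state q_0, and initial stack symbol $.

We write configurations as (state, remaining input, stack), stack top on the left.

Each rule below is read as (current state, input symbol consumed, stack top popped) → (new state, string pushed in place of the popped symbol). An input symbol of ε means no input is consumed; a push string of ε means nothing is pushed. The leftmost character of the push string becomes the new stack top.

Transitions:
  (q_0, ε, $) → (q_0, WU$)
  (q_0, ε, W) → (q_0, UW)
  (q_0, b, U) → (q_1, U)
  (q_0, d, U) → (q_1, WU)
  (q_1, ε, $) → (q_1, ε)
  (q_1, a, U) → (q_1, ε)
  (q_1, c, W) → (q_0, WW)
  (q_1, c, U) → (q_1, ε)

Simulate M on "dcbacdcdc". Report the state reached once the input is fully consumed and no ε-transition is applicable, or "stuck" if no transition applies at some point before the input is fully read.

(q_0, dcbacdcdc, $) ⊢ (q_0, dcbacdcdc, WU$) ⊢ (q_0, dcbacdcdc, UWU$) ⊢ (q_1, cbacdcdc, WUWU$) ⊢ (q_0, bacdcdc, WWUWU$) ⊢ (q_0, bacdcdc, UWWUWU$) ⊢ (q_1, acdcdc, UWWUWU$) ⊢ (q_1, cdcdc, WWUWU$) ⊢ (q_0, dcdc, WWWUWU$) ⊢ (q_0, dcdc, UWWWUWU$) ⊢ (q_1, cdc, WUWWWUWU$) ⊢ (q_0, dc, WWUWWWUWU$) ⊢ (q_0, dc, UWWUWWWUWU$) ⊢ (q_1, c, WUWWUWWWUWU$) ⊢ (q_0, ε, WWUWWUWWWUWU$) ⊢ (q_0, ε, UWWUWWUWWWUWU$)
All input consumed; M is in state q_0.

q_0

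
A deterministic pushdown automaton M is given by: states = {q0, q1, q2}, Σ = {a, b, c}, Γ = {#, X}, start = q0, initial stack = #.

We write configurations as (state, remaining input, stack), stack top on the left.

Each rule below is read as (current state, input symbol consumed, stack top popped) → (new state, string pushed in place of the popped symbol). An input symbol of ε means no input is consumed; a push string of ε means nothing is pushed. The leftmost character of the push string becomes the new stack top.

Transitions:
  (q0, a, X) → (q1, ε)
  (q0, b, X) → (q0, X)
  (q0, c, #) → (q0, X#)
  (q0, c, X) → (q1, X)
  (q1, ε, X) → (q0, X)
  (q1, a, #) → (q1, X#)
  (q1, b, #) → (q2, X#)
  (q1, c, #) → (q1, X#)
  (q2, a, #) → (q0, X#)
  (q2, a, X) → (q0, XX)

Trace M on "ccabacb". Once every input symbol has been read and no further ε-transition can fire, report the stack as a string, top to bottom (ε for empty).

XX#

(q0, ccabacb, #) ⊢ (q0, cabacb, X#) ⊢ (q1, abacb, X#) ⊢ (q0, abacb, X#) ⊢ (q1, bacb, #) ⊢ (q2, acb, X#) ⊢ (q0, cb, XX#) ⊢ (q1, b, XX#) ⊢ (q0, b, XX#) ⊢ (q0, ε, XX#)
All input consumed in state q0 with stack XX#.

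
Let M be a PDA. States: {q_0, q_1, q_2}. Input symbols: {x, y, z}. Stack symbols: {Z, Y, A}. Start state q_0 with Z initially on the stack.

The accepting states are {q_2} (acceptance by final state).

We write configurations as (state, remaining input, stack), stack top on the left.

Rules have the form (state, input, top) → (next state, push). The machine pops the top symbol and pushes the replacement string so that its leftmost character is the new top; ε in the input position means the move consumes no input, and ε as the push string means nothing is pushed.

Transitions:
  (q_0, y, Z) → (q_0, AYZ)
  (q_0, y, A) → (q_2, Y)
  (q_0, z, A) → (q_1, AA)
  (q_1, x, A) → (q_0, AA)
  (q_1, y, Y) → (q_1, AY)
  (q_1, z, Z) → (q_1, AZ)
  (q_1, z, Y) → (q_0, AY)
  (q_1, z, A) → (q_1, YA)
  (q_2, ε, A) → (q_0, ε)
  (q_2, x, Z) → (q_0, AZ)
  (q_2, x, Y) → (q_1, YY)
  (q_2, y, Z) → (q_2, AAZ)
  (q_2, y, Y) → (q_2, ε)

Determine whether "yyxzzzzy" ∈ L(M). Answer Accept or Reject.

Accept

One accepting computation: (q_0, yyxzzzzy, Z) ⊢ (q_0, yxzzzzy, AYZ) ⊢ (q_2, xzzzzy, YYZ) ⊢ (q_1, zzzzy, YYYZ) ⊢ (q_0, zzzy, AYYYZ) ⊢ (q_1, zzy, AAYYYZ) ⊢ (q_1, zy, YAAYYYZ) ⊢ (q_0, y, AYAAYYYZ) ⊢ (q_2, ε, YYAAYYYZ)
All input consumed and state q_2 ∈ F.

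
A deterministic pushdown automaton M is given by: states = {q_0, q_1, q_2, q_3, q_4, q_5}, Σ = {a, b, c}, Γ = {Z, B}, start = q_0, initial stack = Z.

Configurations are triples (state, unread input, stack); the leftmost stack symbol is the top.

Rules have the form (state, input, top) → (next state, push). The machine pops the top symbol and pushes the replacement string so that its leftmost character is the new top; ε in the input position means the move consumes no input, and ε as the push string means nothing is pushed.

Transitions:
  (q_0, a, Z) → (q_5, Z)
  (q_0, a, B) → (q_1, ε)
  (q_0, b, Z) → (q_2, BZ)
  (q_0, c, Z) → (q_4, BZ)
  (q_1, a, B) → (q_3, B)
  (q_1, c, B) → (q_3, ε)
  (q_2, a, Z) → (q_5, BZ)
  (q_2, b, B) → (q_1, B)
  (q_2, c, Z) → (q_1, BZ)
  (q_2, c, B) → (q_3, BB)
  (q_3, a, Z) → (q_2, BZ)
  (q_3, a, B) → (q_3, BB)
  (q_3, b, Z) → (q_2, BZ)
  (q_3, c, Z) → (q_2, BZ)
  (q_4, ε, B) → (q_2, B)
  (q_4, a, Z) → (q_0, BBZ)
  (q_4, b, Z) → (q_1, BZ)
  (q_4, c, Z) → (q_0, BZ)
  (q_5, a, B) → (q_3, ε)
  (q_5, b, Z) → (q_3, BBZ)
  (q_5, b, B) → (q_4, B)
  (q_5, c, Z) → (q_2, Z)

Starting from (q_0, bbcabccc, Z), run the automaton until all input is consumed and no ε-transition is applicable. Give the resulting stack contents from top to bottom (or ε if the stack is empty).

BBZ

(q_0, bbcabccc, Z)
  read b, top Z: go to q_2, push BZ → (q_2, bcabccc, BZ)
  read b, top B: go to q_1, push B → (q_1, cabccc, BZ)
  read c, top B: go to q_3, push ε → (q_3, abccc, Z)
  read a, top Z: go to q_2, push BZ → (q_2, bccc, BZ)
  read b, top B: go to q_1, push B → (q_1, ccc, BZ)
  read c, top B: go to q_3, push ε → (q_3, cc, Z)
  read c, top Z: go to q_2, push BZ → (q_2, c, BZ)
  read c, top B: go to q_3, push BB → (q_3, ε, BBZ)
All input consumed in state q_3 with stack BBZ.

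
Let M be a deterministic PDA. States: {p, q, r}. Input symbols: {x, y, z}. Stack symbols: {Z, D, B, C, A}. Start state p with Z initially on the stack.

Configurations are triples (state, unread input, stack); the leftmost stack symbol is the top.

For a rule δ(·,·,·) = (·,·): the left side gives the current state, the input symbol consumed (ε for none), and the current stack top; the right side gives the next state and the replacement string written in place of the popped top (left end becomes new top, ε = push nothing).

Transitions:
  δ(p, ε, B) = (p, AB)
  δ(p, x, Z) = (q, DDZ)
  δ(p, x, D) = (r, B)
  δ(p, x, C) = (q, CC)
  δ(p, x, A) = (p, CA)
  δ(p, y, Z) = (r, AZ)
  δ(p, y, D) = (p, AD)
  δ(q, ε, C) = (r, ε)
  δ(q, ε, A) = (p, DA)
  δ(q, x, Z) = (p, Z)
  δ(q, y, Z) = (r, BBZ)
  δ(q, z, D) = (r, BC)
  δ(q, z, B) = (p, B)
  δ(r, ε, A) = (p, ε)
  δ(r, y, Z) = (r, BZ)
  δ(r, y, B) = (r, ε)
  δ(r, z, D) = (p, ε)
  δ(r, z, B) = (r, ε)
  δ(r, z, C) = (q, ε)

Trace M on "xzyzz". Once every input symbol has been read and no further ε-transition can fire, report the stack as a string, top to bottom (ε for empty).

(p, xzyzz, Z) ⊢ (q, zyzz, DDZ) ⊢ (r, yzz, BCDZ) ⊢ (r, zz, CDZ) ⊢ (q, z, DZ) ⊢ (r, ε, BCZ)
All input consumed in state r with stack BCZ.

BCZ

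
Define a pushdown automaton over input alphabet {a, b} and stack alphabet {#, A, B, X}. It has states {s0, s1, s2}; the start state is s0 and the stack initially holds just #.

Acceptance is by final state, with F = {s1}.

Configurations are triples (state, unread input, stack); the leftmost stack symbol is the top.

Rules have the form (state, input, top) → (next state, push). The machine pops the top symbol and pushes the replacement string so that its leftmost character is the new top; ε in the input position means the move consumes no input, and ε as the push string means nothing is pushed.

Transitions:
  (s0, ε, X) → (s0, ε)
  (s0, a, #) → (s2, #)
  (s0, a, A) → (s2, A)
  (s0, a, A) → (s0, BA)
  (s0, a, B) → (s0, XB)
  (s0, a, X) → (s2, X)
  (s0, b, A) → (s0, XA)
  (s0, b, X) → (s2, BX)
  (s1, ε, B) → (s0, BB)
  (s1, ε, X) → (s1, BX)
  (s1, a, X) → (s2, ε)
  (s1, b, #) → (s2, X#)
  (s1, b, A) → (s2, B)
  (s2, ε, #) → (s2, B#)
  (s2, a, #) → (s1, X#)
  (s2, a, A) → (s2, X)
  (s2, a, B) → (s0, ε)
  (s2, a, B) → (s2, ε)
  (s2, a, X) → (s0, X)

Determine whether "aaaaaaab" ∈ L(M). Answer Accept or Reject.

No computation consumes all input and reaches a final state.

Reject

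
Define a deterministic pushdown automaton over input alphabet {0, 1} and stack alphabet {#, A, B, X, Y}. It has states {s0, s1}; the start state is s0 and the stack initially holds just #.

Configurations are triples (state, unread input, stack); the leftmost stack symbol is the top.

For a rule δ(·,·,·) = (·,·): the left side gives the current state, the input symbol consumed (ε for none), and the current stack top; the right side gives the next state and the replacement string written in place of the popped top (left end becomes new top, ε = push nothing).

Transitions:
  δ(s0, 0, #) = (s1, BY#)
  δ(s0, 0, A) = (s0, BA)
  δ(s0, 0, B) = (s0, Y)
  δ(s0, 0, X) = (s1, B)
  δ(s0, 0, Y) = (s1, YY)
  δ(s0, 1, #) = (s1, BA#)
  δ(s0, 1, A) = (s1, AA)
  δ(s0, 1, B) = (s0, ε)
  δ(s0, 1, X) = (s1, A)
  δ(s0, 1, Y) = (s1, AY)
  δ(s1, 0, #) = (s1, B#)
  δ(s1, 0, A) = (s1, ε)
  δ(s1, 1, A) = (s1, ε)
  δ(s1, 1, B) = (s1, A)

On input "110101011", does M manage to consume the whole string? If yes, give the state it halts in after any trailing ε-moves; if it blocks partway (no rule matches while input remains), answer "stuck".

(s0, 110101011, #)
  read 1, top #: go to s1, push BA# → (s1, 10101011, BA#)
  read 1, top B: go to s1, push A → (s1, 0101011, AA#)
  read 0, top A: go to s1, push ε → (s1, 101011, A#)
  read 1, top A: go to s1, push ε → (s1, 01011, #)
  read 0, top #: go to s1, push B# → (s1, 1011, B#)
  read 1, top B: go to s1, push A → (s1, 011, A#)
  read 0, top A: go to s1, push ε → (s1, 11, #)
No transition for (s1, 1, top #); M blocks with input 11 remaining.

stuck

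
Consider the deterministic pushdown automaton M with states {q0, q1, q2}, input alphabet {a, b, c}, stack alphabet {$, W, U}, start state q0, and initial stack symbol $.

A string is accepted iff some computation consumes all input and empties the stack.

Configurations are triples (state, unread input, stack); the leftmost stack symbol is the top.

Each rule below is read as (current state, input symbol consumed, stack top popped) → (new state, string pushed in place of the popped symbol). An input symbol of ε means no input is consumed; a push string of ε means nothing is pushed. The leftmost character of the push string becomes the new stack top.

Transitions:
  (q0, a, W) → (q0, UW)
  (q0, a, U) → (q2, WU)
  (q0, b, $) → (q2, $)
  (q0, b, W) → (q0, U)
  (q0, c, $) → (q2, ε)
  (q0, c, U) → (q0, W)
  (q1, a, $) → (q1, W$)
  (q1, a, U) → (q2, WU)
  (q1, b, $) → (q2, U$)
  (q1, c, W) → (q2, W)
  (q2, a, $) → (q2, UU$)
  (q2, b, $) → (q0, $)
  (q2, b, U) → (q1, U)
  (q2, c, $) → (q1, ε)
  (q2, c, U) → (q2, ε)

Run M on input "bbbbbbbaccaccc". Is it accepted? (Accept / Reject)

Accept

(q0, bbbbbbbaccaccc, $) ⊢ (q2, bbbbbbaccaccc, $) ⊢ (q0, bbbbbaccaccc, $) ⊢ (q2, bbbbaccaccc, $) ⊢ (q0, bbbaccaccc, $) ⊢ (q2, bbaccaccc, $) ⊢ (q0, baccaccc, $) ⊢ (q2, accaccc, $) ⊢ (q2, ccaccc, UU$) ⊢ (q2, caccc, U$) ⊢ (q2, accc, $) ⊢ (q2, ccc, UU$) ⊢ (q2, cc, U$) ⊢ (q2, c, $) ⊢ (q1, ε, ε)
All input consumed and the stack is empty.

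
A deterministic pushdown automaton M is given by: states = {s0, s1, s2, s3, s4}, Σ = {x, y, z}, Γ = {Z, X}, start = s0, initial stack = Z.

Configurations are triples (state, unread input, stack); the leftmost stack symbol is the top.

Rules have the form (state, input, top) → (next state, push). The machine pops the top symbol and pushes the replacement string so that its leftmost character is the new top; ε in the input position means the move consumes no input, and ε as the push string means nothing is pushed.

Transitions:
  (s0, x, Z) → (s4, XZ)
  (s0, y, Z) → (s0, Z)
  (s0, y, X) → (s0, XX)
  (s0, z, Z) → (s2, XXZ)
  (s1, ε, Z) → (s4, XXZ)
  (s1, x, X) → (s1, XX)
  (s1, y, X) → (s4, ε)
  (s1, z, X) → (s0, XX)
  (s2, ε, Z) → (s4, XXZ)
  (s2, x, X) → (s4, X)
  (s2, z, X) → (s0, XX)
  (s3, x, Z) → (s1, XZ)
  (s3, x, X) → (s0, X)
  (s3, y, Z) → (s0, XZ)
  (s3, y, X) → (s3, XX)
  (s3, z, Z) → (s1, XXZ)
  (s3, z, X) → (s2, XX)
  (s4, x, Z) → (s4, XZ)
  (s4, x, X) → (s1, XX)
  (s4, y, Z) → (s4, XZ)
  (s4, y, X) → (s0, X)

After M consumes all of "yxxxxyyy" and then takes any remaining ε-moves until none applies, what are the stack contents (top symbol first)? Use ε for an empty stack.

(s0, yxxxxyyy, Z)
  read y, top Z: go to s0, push Z → (s0, xxxxyyy, Z)
  read x, top Z: go to s4, push XZ → (s4, xxxyyy, XZ)
  read x, top X: go to s1, push XX → (s1, xxyyy, XXZ)
  read x, top X: go to s1, push XX → (s1, xyyy, XXXZ)
  read x, top X: go to s1, push XX → (s1, yyy, XXXXZ)
  read y, top X: go to s4, push ε → (s4, yy, XXXZ)
  read y, top X: go to s0, push X → (s0, y, XXXZ)
  read y, top X: go to s0, push XX → (s0, ε, XXXXZ)
All input consumed in state s0 with stack XXXXZ.

XXXXZ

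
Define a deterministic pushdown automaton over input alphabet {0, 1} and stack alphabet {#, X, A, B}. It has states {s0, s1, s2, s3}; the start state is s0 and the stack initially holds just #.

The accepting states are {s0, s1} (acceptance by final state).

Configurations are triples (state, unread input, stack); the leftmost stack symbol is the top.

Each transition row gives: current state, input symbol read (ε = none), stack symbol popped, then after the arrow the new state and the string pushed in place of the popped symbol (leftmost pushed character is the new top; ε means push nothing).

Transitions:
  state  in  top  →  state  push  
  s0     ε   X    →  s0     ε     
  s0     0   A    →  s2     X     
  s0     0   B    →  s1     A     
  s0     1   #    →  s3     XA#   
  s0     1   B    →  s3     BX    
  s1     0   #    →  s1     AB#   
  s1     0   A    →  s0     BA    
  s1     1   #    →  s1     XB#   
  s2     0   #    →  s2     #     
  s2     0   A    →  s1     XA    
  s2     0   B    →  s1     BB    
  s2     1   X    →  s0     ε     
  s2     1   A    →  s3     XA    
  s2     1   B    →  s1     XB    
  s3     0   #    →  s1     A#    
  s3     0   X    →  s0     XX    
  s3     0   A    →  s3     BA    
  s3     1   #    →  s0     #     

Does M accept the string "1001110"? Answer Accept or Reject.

Reject

(s0, 1001110, #) ⊢ (s3, 001110, XA#) ⊢ (s0, 01110, XXA#) ⊢ (s0, 01110, XA#) ⊢ (s0, 01110, A#) ⊢ (s2, 1110, X#) ⊢ (s0, 110, #) ⊢ (s3, 10, XA#)
No transition applies at (s3, 10, XA#); input not fully consumed.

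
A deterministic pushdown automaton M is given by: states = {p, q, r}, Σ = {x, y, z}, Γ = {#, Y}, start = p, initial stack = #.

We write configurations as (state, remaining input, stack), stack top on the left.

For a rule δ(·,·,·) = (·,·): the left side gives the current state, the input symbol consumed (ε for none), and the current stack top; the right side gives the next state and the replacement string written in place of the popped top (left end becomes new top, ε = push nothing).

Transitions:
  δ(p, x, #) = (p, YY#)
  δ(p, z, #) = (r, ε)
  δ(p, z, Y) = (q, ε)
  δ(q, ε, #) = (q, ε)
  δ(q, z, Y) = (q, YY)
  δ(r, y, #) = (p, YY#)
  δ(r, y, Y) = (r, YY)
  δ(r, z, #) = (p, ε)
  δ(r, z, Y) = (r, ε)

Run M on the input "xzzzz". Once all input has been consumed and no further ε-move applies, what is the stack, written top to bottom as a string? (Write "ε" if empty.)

(p, xzzzz, #)
  read x, top #: go to p, push YY# → (p, zzzz, YY#)
  read z, top Y: go to q, push ε → (q, zzz, Y#)
  read z, top Y: go to q, push YY → (q, zz, YY#)
  read z, top Y: go to q, push YY → (q, z, YYY#)
  read z, top Y: go to q, push YY → (q, ε, YYYY#)
All input consumed in state q with stack YYYY#.

YYYY#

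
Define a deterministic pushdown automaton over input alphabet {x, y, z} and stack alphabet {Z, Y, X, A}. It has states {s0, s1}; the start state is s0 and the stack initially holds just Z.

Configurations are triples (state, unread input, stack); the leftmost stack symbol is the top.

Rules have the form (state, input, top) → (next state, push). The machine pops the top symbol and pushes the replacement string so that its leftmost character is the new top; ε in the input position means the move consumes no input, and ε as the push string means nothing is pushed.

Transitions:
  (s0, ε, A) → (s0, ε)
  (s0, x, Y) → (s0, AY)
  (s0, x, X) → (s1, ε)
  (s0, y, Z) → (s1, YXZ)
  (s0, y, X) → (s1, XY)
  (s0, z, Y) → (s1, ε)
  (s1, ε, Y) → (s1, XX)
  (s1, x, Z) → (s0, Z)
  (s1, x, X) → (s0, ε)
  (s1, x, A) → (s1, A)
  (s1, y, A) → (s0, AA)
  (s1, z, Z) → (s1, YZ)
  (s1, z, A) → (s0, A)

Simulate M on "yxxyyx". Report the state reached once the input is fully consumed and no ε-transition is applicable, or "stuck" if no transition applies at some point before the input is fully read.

(s0, yxxyyx, Z)
  read y, top Z: go to s1, push YXZ → (s1, xxyyx, YXZ)
  ε-move, top Y: go to s1, push XX → (s1, xxyyx, XXXZ)
  read x, top X: go to s0, push ε → (s0, xyyx, XXZ)
  read x, top X: go to s1, push ε → (s1, yyx, XZ)
No transition for (s1, y, top X); M blocks with input yyx remaining.

stuck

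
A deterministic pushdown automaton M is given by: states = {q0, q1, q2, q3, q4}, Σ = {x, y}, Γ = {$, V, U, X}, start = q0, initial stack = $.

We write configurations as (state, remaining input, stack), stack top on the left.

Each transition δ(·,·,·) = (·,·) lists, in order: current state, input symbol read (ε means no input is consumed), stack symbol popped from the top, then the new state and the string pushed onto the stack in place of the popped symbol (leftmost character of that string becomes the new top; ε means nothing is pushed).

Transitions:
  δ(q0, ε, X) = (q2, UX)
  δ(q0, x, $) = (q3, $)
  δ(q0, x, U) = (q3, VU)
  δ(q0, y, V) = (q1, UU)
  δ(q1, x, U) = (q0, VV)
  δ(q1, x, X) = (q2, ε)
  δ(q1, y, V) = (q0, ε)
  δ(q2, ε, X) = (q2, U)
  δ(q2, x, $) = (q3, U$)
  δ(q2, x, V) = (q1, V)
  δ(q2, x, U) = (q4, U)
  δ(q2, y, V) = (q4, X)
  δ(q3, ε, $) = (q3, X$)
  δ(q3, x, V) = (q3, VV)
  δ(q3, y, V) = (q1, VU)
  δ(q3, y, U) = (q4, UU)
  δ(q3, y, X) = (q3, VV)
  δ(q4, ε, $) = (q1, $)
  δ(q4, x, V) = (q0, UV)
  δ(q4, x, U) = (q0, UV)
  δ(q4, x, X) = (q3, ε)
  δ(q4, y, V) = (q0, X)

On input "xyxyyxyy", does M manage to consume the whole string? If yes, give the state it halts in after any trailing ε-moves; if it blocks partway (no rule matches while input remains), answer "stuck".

q0

(q0, xyxyyxyy, $)
  read x, top $: go to q3, push $ → (q3, yxyyxyy, $)
  ε-move, top $: go to q3, push X$ → (q3, yxyyxyy, X$)
  read y, top X: go to q3, push VV → (q3, xyyxyy, VV$)
  read x, top V: go to q3, push VV → (q3, yyxyy, VVV$)
  read y, top V: go to q1, push VU → (q1, yxyy, VUVV$)
  read y, top V: go to q0, push ε → (q0, xyy, UVV$)
  read x, top U: go to q3, push VU → (q3, yy, VUVV$)
  read y, top V: go to q1, push VU → (q1, y, VUUVV$)
  read y, top V: go to q0, push ε → (q0, ε, UUVV$)
All input consumed; M is in state q0.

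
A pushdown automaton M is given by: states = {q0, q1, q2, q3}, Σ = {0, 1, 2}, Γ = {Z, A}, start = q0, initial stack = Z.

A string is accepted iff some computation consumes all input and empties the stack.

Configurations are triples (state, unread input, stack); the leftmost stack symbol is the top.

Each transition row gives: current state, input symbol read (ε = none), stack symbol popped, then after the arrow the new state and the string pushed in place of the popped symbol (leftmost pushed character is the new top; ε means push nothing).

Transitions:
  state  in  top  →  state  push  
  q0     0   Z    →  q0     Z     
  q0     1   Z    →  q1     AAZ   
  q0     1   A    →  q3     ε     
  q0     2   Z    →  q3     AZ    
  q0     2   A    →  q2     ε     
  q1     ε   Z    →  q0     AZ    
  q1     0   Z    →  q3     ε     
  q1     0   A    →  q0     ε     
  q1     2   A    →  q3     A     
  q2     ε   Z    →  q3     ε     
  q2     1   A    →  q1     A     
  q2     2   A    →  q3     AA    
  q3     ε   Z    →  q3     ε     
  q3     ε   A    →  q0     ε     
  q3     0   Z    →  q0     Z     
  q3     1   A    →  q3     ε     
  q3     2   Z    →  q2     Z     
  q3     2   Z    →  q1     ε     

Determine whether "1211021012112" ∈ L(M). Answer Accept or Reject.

Accept

One accepting computation: (q0, 1211021012112, Z) ⊢ (q1, 211021012112, AAZ) ⊢ (q3, 11021012112, AAZ) ⊢ (q3, 1021012112, AZ) ⊢ (q3, 021012112, Z) ⊢ (q0, 21012112, Z) ⊢ (q3, 1012112, AZ) ⊢ (q3, 012112, Z) ⊢ (q0, 12112, Z) ⊢ (q1, 2112, AAZ) ⊢ (q3, 112, AAZ) ⊢ (q3, 12, AZ) ⊢ (q3, 2, Z) ⊢ (q1, ε, ε)
All input consumed and the stack is empty.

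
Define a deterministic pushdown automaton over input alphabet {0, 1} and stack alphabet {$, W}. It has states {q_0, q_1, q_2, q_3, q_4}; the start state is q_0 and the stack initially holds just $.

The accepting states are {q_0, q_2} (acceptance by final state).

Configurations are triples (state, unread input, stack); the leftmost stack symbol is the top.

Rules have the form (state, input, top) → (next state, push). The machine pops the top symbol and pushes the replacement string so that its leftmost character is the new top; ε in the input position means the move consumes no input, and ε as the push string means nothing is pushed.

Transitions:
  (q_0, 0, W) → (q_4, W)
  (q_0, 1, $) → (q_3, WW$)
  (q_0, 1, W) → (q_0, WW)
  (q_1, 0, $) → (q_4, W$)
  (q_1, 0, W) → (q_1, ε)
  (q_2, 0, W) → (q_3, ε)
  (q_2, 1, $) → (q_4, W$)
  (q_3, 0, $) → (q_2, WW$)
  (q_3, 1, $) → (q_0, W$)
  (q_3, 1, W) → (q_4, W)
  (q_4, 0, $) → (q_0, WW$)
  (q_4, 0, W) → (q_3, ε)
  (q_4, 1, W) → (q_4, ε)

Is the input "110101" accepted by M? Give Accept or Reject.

(q_0, 110101, $) ⊢ (q_3, 10101, WW$) ⊢ (q_4, 0101, WW$) ⊢ (q_3, 101, W$) ⊢ (q_4, 01, W$) ⊢ (q_3, 1, $) ⊢ (q_0, ε, W$)
All input consumed; state q_0 ∈ F.

Accept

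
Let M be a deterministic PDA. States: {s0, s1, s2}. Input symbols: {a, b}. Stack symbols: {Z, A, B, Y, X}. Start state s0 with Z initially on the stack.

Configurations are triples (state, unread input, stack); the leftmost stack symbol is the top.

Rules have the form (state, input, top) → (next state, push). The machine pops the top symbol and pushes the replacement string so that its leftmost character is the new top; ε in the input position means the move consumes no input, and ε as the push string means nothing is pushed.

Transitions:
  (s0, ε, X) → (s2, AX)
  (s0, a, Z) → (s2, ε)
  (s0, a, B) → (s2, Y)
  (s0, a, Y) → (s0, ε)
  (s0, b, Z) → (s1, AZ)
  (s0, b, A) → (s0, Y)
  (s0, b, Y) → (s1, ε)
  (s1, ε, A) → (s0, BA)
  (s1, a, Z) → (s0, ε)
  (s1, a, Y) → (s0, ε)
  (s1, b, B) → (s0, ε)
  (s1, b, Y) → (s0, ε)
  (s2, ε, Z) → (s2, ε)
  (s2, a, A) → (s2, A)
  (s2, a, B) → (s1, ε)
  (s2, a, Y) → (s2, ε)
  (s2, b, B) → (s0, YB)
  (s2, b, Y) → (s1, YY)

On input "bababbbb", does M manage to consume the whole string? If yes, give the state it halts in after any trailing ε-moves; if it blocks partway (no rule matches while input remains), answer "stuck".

(s0, bababbbb, Z)
  read b, top Z: go to s1, push AZ → (s1, ababbbb, AZ)
  ε-move, top A: go to s0, push BA → (s0, ababbbb, BAZ)
  read a, top B: go to s2, push Y → (s2, babbbb, YAZ)
  read b, top Y: go to s1, push YY → (s1, abbbb, YYAZ)
  read a, top Y: go to s0, push ε → (s0, bbbb, YAZ)
  read b, top Y: go to s1, push ε → (s1, bbb, AZ)
  ε-move, top A: go to s0, push BA → (s0, bbb, BAZ)
No transition for (s0, b, top B); M blocks with input bbb remaining.

stuck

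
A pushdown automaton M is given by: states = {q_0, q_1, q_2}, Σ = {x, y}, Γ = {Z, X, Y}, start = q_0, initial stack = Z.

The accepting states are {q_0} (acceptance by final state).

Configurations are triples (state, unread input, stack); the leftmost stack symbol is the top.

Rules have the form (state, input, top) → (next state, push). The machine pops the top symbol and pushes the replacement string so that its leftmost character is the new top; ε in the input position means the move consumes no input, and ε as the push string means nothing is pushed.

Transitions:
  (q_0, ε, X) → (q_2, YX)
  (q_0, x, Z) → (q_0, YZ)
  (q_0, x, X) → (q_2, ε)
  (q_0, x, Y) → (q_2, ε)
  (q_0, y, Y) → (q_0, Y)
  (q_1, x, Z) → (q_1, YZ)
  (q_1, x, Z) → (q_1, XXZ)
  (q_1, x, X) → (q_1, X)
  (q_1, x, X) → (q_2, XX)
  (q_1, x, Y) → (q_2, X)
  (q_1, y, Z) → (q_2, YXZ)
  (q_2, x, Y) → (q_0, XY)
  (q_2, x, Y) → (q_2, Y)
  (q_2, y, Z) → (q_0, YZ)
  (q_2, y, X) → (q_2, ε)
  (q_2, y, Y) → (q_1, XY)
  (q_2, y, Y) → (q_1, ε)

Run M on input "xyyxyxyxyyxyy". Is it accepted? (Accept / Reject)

One accepting computation: (q_0, xyyxyxyxyyxyy, Z) ⊢ (q_0, yyxyxyxyyxyy, YZ) ⊢ (q_0, yxyxyxyyxyy, YZ) ⊢ (q_0, xyxyxyyxyy, YZ) ⊢ (q_2, yxyxyyxyy, Z) ⊢ (q_0, xyxyyxyy, YZ) ⊢ (q_2, yxyyxyy, Z) ⊢ (q_0, xyyxyy, YZ) ⊢ (q_2, yyxyy, Z) ⊢ (q_0, yxyy, YZ) ⊢ (q_0, xyy, YZ) ⊢ (q_2, yy, Z) ⊢ (q_0, y, YZ) ⊢ (q_0, ε, YZ)
All input consumed and state q_0 ∈ F.

Accept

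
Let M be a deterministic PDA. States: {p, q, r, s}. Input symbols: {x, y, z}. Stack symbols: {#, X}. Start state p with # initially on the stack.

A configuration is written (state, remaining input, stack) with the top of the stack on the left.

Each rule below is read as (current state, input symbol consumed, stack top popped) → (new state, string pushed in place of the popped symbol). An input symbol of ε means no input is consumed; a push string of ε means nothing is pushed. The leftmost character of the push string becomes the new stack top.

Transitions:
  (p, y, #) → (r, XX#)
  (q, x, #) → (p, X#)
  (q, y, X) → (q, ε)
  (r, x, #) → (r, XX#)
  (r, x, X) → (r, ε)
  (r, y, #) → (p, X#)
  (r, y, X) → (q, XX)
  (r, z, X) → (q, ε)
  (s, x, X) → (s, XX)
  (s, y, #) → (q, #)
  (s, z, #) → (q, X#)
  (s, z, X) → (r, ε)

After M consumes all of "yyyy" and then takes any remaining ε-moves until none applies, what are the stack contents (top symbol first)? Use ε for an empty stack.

(p, yyyy, #)
  read y, top #: go to r, push XX# → (r, yyy, XX#)
  read y, top X: go to q, push XX → (q, yy, XXX#)
  read y, top X: go to q, push ε → (q, y, XX#)
  read y, top X: go to q, push ε → (q, ε, X#)
All input consumed in state q with stack X#.

X#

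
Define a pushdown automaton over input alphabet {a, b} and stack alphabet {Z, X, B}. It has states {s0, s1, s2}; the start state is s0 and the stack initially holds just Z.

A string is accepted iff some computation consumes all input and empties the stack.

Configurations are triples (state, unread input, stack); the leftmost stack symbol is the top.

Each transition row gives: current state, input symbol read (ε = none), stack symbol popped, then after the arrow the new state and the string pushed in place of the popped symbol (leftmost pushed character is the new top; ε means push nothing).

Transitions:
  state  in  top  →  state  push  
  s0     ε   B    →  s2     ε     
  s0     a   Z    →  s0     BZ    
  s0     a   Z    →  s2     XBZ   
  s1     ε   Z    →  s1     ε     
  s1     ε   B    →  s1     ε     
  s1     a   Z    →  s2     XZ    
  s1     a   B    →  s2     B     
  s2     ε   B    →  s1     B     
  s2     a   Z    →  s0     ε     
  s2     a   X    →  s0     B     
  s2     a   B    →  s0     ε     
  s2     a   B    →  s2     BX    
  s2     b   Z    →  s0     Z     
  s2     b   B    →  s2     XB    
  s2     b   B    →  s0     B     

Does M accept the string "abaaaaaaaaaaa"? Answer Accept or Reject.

Accept

One accepting computation: (s0, abaaaaaaaaaaa, Z) ⊢ (s0, baaaaaaaaaaa, BZ) ⊢ (s2, baaaaaaaaaaa, Z) ⊢ (s0, aaaaaaaaaaa, Z) ⊢ (s2, aaaaaaaaaa, XBZ) ⊢ (s0, aaaaaaaaa, BBZ) ⊢ (s2, aaaaaaaaa, BZ) ⊢ (s0, aaaaaaaa, Z) ⊢ (s2, aaaaaaa, XBZ) ⊢ (s0, aaaaaa, BBZ) ⊢ (s2, aaaaaa, BZ) ⊢ (s0, aaaaa, Z) ⊢ (s2, aaaa, XBZ) ⊢ (s0, aaa, BBZ) ⊢ (s2, aaa, BZ) ⊢ (s0, aa, Z) ⊢ (s0, a, BZ) ⊢ (s2, a, Z) ⊢ (s0, ε, ε)
All input consumed and the stack is empty.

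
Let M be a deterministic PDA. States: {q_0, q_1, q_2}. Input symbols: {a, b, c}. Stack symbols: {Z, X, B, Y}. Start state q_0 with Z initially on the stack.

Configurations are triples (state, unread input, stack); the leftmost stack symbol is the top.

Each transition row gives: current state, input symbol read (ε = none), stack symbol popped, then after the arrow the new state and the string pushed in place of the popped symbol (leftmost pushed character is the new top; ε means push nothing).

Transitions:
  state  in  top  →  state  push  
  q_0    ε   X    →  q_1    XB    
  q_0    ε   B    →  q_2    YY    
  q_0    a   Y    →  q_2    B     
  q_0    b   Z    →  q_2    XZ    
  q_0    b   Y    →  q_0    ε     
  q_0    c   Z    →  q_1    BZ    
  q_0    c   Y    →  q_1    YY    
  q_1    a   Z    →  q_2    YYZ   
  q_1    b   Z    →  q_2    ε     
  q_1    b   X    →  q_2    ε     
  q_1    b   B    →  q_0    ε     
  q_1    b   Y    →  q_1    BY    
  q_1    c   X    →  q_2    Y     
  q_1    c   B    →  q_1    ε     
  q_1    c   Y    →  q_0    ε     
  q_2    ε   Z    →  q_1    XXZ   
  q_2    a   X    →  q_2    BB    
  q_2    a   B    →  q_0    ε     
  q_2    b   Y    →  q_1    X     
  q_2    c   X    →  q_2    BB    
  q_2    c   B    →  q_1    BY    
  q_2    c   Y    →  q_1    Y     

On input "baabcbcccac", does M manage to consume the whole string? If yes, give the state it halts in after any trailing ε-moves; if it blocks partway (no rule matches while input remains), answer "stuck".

(q_0, baabcbcccac, Z)
  read b, top Z: go to q_2, push XZ → (q_2, aabcbcccac, XZ)
  read a, top X: go to q_2, push BB → (q_2, abcbcccac, BBZ)
  read a, top B: go to q_0, push ε → (q_0, bcbcccac, BZ)
  ε-move, top B: go to q_2, push YY → (q_2, bcbcccac, YYZ)
  read b, top Y: go to q_1, push X → (q_1, cbcccac, XYZ)
  read c, top X: go to q_2, push Y → (q_2, bcccac, YYZ)
  read b, top Y: go to q_1, push X → (q_1, cccac, XYZ)
  read c, top X: go to q_2, push Y → (q_2, ccac, YYZ)
  read c, top Y: go to q_1, push Y → (q_1, cac, YYZ)
  read c, top Y: go to q_0, push ε → (q_0, ac, YZ)
  read a, top Y: go to q_2, push B → (q_2, c, BZ)
  read c, top B: go to q_1, push BY → (q_1, ε, BYZ)
All input consumed; M is in state q_1.

q_1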